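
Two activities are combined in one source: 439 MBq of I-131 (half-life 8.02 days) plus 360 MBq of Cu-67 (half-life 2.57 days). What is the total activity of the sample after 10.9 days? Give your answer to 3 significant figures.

I-131: 439 × (1/2)^(10.9/8.02) = 439 × (1/2)^1.3591 ≈ 171.13 MBq.
Cu-67: 360 × (1/2)^(10.9/2.57) = 360 × (1/2)^4.2412 ≈ 19.035 MBq.
Total = 171.13 + 19.035 ≈ 190.17 MBq.

190 MBq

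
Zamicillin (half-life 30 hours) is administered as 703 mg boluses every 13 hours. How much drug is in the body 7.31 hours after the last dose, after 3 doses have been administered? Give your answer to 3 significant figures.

1360 mg

The 3 doses were given 33.31, 20.31, 7.31 hours ago.
Total = 703·(1/2)^(33.31/30) + 703·(1/2)^(20.31/30) + 703·(1/2)^(7.31/30)
      = 325.62 + 439.7 + 593.75 ≈ 1359.1 mg.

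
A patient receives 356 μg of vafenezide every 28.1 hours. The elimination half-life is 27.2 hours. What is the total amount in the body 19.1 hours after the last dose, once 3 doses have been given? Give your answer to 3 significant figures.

378 μg

The 3 doses were given 75.3, 47.2, 19.1 hours ago.
Total = 356·(1/2)^(75.3/27.2) + 356·(1/2)^(47.2/27.2) + 356·(1/2)^(19.1/27.2)
      = 52.25 + 106.92 + 218.81 ≈ 377.98 μg.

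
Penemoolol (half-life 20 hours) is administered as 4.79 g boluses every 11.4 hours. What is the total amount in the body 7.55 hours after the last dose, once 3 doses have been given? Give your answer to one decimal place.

7.8 g

The 3 doses were given 30.35, 18.95, 7.55 hours ago.
Total = 4.79·(1/2)^(30.35/20) + 4.79·(1/2)^(18.95/20) + 4.79·(1/2)^(7.55/20)
      = 1.6731 + 2.4838 + 3.6872 ≈ 7.8441 g.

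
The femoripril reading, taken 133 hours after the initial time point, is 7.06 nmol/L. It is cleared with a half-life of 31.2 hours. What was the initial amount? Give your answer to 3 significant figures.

136 nmol/L

Number of half-lives elapsed: n = 133/31.2 ≈ 4.2628.
A₀ = A × 2^n = 7.06 × 2^4.2628 = 7.06 × 19.197 ≈ 135.53 nmol/L.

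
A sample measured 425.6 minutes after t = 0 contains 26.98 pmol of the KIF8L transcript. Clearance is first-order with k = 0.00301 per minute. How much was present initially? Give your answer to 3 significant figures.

97.1 pmol

t½ = ln 2 / k = 0.69315 / 0.00301 ≈ 230.28 minutes.
Number of half-lives elapsed: n = 425.6/230.28 ≈ 1.8482.
A₀ = A × 2^n = 26.98 × 2^1.8482 = 26.98 × 3.6004 ≈ 97.14 pmol.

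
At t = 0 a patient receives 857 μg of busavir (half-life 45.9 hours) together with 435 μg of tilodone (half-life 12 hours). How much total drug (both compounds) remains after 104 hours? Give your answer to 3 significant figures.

179 μg

busavir: 857 × (1/2)^(104/45.9) = 857 × (1/2)^2.2658 ≈ 178.2 μg.
tilodone: 435 × (1/2)^(104/12) = 435 × (1/2)^8.6667 ≈ 1.0704 μg.
Total = 178.2 + 1.0704 ≈ 179.27 μg.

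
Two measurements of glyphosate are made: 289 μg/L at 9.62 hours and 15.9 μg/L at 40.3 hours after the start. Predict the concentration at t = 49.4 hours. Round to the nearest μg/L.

Over Δt = 40.3 − 9.62 = 30.68 hours, the level fell by a factor of 289/15.9 ≈ 18.176.
n = log₂(18.176) ≈ 4.184 half-lives, so t½ = 30.68/4.184 ≈ 7.3327 hours.
From t = 40.3 to t = 49.4: 15.9 × (1/2)^((49.4−40.3)/7.3327) ≈ 6.7269 μg/L.

7 μg/L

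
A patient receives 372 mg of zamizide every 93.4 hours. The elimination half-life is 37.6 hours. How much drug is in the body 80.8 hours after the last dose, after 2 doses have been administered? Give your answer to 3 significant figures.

98.9 mg

The 2 doses were given 174.2, 80.8 hours ago.
Total = 372·(1/2)^(174.2/37.6) + 372·(1/2)^(80.8/37.6)
      = 14.993 + 83.878 ≈ 98.871 mg.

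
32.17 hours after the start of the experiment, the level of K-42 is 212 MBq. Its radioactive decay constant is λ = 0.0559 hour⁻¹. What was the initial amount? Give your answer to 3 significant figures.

t½ = ln 2 / λ = 0.69315 / 0.0559 ≈ 12.4 hours.
Number of half-lives elapsed: n = 32.17/12.4 ≈ 2.5944.
A₀ = A × 2^n = 212 × 2^2.5944 = 212 × 6.0394 ≈ 1280.4 MBq.

1280 MBq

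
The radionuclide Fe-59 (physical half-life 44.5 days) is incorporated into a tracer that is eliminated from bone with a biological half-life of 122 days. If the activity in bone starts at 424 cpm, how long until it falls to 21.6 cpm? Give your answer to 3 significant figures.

140 days

1/t_eff = 1/t_phys + 1/t_biol = 1/44.5 + 1/122 = 0.030669 per day.
t_eff = 44.5 × 122 / (44.5 + 122) ≈ 32.607 days.
n = log₂(424/21.6) ≈ 4.295; t = 4.295 × 32.607 ≈ 140.04 days.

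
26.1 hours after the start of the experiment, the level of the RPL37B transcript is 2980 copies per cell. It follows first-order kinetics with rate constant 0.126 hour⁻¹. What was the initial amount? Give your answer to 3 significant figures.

79900 copies per cell

t½ = ln 2 / k = 0.69315 / 0.126 ≈ 5.5012 hours.
Number of half-lives elapsed: n = 26.1/5.5012 ≈ 4.7444.
A₀ = A × 2^n = 2980 × 2^4.7444 = 2980 × 26.805 ≈ 79880 copies per cell.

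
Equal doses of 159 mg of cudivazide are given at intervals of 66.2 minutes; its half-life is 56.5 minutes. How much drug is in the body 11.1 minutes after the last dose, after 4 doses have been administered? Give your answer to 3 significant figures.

The 4 doses were given 209.7, 143.5, 77.3, 11.1 minutes ago.
Total = 159·(1/2)^(209.7/56.5) + 159·(1/2)^(143.5/56.5) + 159·(1/2)^(77.3/56.5) + 159·(1/2)^(11.1/56.5)
      = 12.137 + 27.342 + 61.595 + 138.76 ≈ 239.83 mg.

240 mg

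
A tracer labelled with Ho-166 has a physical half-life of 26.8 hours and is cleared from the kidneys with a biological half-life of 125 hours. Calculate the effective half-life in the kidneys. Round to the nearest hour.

1/t_eff = 1/t_phys + 1/t_biol = 1/26.8 + 1/125 = 0.045313 per hour.
t_eff = 26.8 × 125 / (26.8 + 125) ≈ 22.069 hours.

22 hours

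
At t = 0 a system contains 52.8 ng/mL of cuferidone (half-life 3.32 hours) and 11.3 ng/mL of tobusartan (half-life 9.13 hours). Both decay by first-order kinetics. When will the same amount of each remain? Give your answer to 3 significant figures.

Set 52.8·(1/2)^(t/3.32) = 11.3·(1/2)^(t/9.13).
Taking log₂: log₂(52.8/11.3) = t·(1/3.32 − 1/9.13).
log₂(4.6726) = 2.2242; 1/3.32 − 1/9.13 = 0.19168.
t = 2.2242 / 0.19168 ≈ 11.604 hours.

11.6 hours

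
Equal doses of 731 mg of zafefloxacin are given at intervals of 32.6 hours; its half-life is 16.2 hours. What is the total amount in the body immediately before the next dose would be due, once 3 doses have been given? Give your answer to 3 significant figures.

237 mg

The 3 doses were given 97.8, 65.2, 32.6 hours ago.
Total = 731·(1/2)^(97.8/16.2) + 731·(1/2)^(65.2/16.2) + 731·(1/2)^(32.6/16.2)
      = 11.132 + 44.912 + 181.19 ≈ 237.24 mg.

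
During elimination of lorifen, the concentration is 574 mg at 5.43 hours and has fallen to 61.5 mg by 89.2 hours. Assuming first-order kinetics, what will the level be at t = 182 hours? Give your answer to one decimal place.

Over Δt = 89.2 − 5.43 = 83.77 hours, the level fell by a factor of 574/61.5 ≈ 9.3333.
n = log₂(9.3333) ≈ 3.2224 half-lives, so t½ = 83.77/3.2224 ≈ 25.996 hours.
From t = 89.2 to t = 182: 61.5 × (1/2)^((182−89.2)/25.996) ≈ 5.1793 mg.

5.2 mg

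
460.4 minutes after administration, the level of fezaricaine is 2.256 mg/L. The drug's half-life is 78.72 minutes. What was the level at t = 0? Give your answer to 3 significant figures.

130 mg/L

Number of half-lives elapsed: n = 460.4/78.72 ≈ 5.8486.
A₀ = A × 2^n = 2.256 × 2^5.8486 = 2.256 × 57.623 ≈ 130 mg/L.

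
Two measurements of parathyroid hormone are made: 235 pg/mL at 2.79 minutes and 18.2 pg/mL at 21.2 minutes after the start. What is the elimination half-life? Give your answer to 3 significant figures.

4.99 minutes

Over Δt = 21.2 − 2.79 = 18.41 minutes, the level fell by a factor of 235/18.2 ≈ 12.912.
n = log₂(12.912) ≈ 3.6907 half-lives, so t½ = 18.41/3.6907 ≈ 4.9883 minutes.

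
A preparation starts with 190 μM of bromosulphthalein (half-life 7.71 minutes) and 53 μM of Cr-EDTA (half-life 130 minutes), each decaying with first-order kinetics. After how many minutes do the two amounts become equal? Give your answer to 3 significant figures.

15.1 minutes

Set 190·(1/2)^(t/7.71) = 53·(1/2)^(t/130).
Taking log₂: log₂(190/53) = t·(1/7.71 − 1/130).
log₂(3.5849) = 1.8419; 1/7.71 − 1/130 = 0.12201.
t = 1.8419 / 0.12201 ≈ 15.097 minutes.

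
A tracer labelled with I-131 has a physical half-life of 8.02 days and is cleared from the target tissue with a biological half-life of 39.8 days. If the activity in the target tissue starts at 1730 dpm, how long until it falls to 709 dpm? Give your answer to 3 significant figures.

8.59 days

1/t_eff = 1/t_phys + 1/t_biol = 1/8.02 + 1/39.8 = 0.14981 per day.
t_eff = 8.02 × 39.8 / (8.02 + 39.8) ≈ 6.6749 days.
n = log₂(1730/709) ≈ 1.2869; t = 1.2869 × 6.6749 ≈ 8.5901 days.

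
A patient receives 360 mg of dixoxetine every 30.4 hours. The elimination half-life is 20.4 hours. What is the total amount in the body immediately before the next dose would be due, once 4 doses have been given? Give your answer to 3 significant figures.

The 4 doses were given 121.6, 91.2, 60.8, 30.4 hours ago.
Total = 360·(1/2)^(121.6/20.4) + 360·(1/2)^(91.2/20.4) + 360·(1/2)^(60.8/20.4) + 360·(1/2)^(30.4/20.4)
      = 5.78 + 16.238 + 45.616 + 128.15 ≈ 195.78 mg.

196 mg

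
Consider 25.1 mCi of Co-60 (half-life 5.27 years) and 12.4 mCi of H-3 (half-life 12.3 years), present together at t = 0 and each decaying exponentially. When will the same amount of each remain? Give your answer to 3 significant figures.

Set 25.1·(1/2)^(t/5.27) = 12.4·(1/2)^(t/12.3).
Taking log₂: log₂(25.1/12.4) = t·(1/5.27 − 1/12.3).
log₂(2.0242) = 1.0173; 1/5.27 − 1/12.3 = 0.10845.
t = 1.0173 / 0.10845 ≈ 9.3806 years.

9.38 years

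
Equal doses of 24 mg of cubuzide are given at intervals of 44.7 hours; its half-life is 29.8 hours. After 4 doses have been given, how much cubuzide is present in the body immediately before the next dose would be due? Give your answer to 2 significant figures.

13 mg

The 4 doses were given 178.8, 134.1, 89.4, 44.7 hours ago.
Total = 24·(1/2)^(178.8/29.8) + 24·(1/2)^(134.1/29.8) + 24·(1/2)^(89.4/29.8) + 24·(1/2)^(44.7/29.8)
      = 0.375 + 1.0607 + 3 + 8.4853 ≈ 12.921 mg.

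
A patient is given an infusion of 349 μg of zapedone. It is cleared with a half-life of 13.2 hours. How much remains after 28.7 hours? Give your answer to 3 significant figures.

77.3 μg

Number of half-lives: n = 28.7/13.2 ≈ 2.1742.
Remaining = 349 × (1/2)^2.1742 = 349 × 0.22156 ≈ 77.324 μg.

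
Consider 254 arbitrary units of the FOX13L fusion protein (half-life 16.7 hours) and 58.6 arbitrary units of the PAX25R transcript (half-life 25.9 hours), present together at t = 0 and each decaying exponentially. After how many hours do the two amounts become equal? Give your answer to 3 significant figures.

99.5 hours

Set 254·(1/2)^(t/16.7) = 58.6·(1/2)^(t/25.9).
Taking log₂: log₂(254/58.6) = t·(1/16.7 − 1/25.9).
log₂(4.3345) = 2.1159; 1/16.7 − 1/25.9 = 0.02127.
t = 2.1159 / 0.02127 ≈ 99.475 hours.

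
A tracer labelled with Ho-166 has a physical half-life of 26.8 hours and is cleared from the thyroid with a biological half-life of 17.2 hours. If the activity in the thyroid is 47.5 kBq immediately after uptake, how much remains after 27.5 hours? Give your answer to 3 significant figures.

1/t_eff = 1/t_phys + 1/t_biol = 1/26.8 + 1/17.2 = 0.095453 per hour.
t_eff = 26.8 × 17.2 / (26.8 + 17.2) ≈ 10.476 hours.
Remaining = 47.5 × (1/2)^(27.5/10.476) = 47.5 × (1/2)^2.625 ≈ 7.7002 kBq.

7.70 kBq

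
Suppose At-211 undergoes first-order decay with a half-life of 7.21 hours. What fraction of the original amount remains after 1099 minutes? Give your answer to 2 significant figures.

0.17

1099 minutes = 18.3167 hours.
n = 18.3167/7.21 ≈ 2.5405 half-lives.
Fraction remaining = (1/2)^2.5405 ≈ 0.17189.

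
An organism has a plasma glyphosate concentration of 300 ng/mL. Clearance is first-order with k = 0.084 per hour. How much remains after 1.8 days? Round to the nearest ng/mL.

8 ng/mL

t½ = ln 2 / k = 0.69315 / 0.084 ≈ 8.2518 hours.
Convert the elapsed time: 1.8 days = 43.2 hours.
Number of half-lives: n = 43.2/8.2518 ≈ 5.2353.
Remaining = 300 × (1/2)^5.2353 = 300 × 0.026548 ≈ 7.9644 ng/mL.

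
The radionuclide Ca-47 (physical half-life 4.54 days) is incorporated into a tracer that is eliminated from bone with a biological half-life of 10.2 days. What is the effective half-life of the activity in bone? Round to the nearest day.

1/t_eff = 1/t_phys + 1/t_biol = 1/4.54 + 1/10.2 = 0.3183 per day.
t_eff = 4.54 × 10.2 / (4.54 + 10.2) ≈ 3.1417 days.

3 days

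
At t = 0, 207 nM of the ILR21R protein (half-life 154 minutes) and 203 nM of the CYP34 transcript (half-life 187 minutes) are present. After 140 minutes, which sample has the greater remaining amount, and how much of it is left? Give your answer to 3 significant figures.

ILR21R protein: 207 × (1/2)^0.90909 ≈ 110.23 nM.
CYP34 transcript: 203 × (1/2)^0.74866 ≈ 120.82 nM.
CYP34 transcript has more remaining, at ≈ 120.82 nM.

CYP34 transcript, 121 nM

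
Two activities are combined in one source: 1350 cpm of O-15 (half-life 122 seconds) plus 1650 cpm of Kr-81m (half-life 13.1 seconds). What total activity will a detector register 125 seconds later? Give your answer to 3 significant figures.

O-15: 1350 × (1/2)^(125/122) = 1350 × (1/2)^1.0246 ≈ 663.59 cpm.
Kr-81m: 1650 × (1/2)^(125/13.1) = 1650 × (1/2)^9.542 ≈ 2.2134 cpm.
Total = 663.59 + 2.2134 ≈ 665.81 cpm.

666 cpm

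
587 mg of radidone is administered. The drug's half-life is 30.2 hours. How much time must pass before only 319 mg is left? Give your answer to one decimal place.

26.6 hours

Fraction remaining = 319/587 ≈ 0.54344.
n = log₂(587/319) = ln(1.8401)/ln 2 ≈ 0.8798 half-lives.
t = n × t½ = 0.8798 × 30.2 ≈ 26.57 hours.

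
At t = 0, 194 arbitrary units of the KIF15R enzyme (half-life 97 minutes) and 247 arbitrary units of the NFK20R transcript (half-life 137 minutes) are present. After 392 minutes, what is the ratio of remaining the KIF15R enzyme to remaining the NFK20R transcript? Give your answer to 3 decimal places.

KIF15R enzyme: 194 × (1/2)^(392/97) = 194 × (1/2)^4.0412 ≈ 11.783 arbitrary units.
NFK20R transcript: 247 × (1/2)^(392/137) = 247 × (1/2)^2.8613 ≈ 33.99 arbitrary units.
Ratio ≈ 11.783 / 33.99 ≈ 0.34667.

0.347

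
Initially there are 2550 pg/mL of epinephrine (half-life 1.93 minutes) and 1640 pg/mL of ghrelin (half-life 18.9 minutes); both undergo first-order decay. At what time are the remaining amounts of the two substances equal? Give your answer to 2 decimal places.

Set 2550·(1/2)^(t/1.93) = 1640·(1/2)^(t/18.9).
Taking log₂: log₂(2550/1640) = t·(1/1.93 − 1/18.9).
log₂(1.5549) = 0.6368; 1/1.93 − 1/18.9 = 0.46522.
t = 0.6368 / 0.46522 ≈ 1.3688 minutes.

1.37 minutes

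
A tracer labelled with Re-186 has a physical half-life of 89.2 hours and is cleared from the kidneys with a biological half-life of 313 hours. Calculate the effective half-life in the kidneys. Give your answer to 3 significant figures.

1/t_eff = 1/t_phys + 1/t_biol = 1/89.2 + 1/313 = 0.014406 per hour.
t_eff = 89.2 × 313 / (89.2 + 313) ≈ 69.417 hours.

69.4 hours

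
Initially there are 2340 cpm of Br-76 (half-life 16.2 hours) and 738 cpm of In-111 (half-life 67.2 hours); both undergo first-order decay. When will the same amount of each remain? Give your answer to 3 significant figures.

Set 2340·(1/2)^(t/16.2) = 738·(1/2)^(t/67.2).
Taking log₂: log₂(2340/738) = t·(1/16.2 − 1/67.2).
log₂(3.1707) = 1.6648; 1/16.2 − 1/67.2 = 0.046847.
t = 1.6648 / 0.046847 ≈ 35.537 hours.

35.5 hours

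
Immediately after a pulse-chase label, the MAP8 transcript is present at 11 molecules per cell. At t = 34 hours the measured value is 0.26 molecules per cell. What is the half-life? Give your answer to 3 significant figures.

A/A₀ = 0.26/11 ≈ 0.023636.
n = log₂(42.308) ≈ 5.4028 half-lives elapsed in 34 hours.
t½ = 34/5.4028 ≈ 6.293 hours.

6.29 hours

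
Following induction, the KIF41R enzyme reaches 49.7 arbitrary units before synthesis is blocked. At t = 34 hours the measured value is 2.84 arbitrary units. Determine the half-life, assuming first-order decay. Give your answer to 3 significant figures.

A/A₀ = 2.84/49.7 ≈ 0.057143.
n = log₂(17.5) ≈ 4.1293 half-lives elapsed in 34 hours.
t½ = 34/4.1293 ≈ 8.2339 hours.

8.23 hours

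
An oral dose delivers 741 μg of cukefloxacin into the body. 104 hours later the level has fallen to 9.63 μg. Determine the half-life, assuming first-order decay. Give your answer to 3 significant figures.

A/A₀ = 9.63/741 ≈ 0.012996.
n = log₂(76.947) ≈ 6.2658 half-lives elapsed in 104 hours.
t½ = 104/6.2658 ≈ 16.598 hours.

16.6 hours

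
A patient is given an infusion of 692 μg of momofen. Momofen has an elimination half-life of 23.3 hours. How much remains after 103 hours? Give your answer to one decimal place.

32.3 μg

Number of half-lives: n = 103/23.3 ≈ 4.4206.
Remaining = 692 × (1/2)^4.4206 = 692 × 0.046695 ≈ 32.313 μg.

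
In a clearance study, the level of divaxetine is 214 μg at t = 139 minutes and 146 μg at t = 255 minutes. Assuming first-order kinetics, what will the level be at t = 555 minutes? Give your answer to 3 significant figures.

54.3 μg

Over Δt = 255 − 139 = 116 minutes, the level fell by a factor of 214/146 ≈ 1.4658.
n = log₂(1.4658) ≈ 0.55164 half-lives, so t½ = 116/0.55164 ≈ 210.28 minutes.
From t = 255 to t = 555: 146 × (1/2)^((555−255)/210.28) ≈ 54.311 μg.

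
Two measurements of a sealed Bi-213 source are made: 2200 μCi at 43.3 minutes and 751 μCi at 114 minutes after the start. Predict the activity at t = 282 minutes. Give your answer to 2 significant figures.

Over Δt = 114 − 43.3 = 70.7 minutes, the level fell by a factor of 2200/751 ≈ 2.9294.
n = log₂(2.9294) ≈ 1.5506 half-lives, so t½ = 70.7/1.5506 ≈ 45.595 minutes.
From t = 114 to t = 282: 751 × (1/2)^((282−114)/45.595) ≈ 58.405 μCi.

58 μCi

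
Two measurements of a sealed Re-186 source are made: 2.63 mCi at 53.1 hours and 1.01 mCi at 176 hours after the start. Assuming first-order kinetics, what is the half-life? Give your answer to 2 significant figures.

Over Δt = 176 − 53.1 = 122.9 hours, the level fell by a factor of 2.63/1.01 ≈ 2.604.
n = log₂(2.604) ≈ 1.3807 half-lives, so t½ = 122.9/1.3807 ≈ 89.012 hours.

89 hours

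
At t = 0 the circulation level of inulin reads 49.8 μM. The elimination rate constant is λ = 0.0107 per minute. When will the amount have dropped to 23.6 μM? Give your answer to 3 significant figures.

69.8 minutes

t½ = ln 2 / λ = 0.69315 / 0.0107 ≈ 64.78 minutes.
Fraction remaining = 23.6/49.8 ≈ 0.4739.
n = log₂(49.8/23.6) = ln(2.1102)/ln 2 ≈ 1.0774 half-lives.
t = n × t½ = 1.0774 × 64.78 ≈ 69.791 minutes.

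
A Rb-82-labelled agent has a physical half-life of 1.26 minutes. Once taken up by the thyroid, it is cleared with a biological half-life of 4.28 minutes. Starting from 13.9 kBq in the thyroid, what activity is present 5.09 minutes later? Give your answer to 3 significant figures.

1/t_eff = 1/t_phys + 1/t_biol = 1/1.26 + 1/4.28 = 1.0273 per minute.
t_eff = 1.26 × 4.28 / (1.26 + 4.28) ≈ 0.97343 minutes.
Remaining = 13.9 × (1/2)^(5.09/0.97343) = 13.9 × (1/2)^5.2289 ≈ 0.37064 kBq.

0.371 kBq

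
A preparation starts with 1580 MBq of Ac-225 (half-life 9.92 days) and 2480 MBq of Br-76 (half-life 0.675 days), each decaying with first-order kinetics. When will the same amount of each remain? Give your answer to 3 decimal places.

0.471 days

Set 1580·(1/2)^(t/9.92) = 2480·(1/2)^(t/0.675).
Taking log₂: log₂(1580/2480) = t·(1/9.92 − 1/0.675).
log₂(0.6371) = -0.65042; 1/9.92 − 1/0.675 = -1.3807.
t = -0.65042 / -1.3807 ≈ 0.47109 days.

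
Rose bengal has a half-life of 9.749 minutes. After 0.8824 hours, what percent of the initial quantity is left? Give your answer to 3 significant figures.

2.32%

0.8824 hours = 52.944 minutes.
n = 52.944/9.749 ≈ 5.4307 half-lives.
Fraction remaining = (1/2)^5.4307 ≈ 0.023184, i.e. 2.3184%.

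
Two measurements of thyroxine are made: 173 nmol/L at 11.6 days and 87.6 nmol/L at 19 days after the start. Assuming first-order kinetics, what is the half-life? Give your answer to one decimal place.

7.5 days

Over Δt = 19 − 11.6 = 7.4 days, the level fell by a factor of 173/87.6 ≈ 1.9749.
n = log₂(1.9749) ≈ 0.98177 half-lives, so t½ = 7.4/0.98177 ≈ 7.5374 days.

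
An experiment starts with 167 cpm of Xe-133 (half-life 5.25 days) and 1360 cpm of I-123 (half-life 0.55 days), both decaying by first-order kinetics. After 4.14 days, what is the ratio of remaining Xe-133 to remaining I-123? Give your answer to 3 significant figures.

13.1

Xe-133: 167 × (1/2)^(4.14/5.25) = 167 × (1/2)^0.78857 ≈ 96.679 cpm.
I-123: 1360 × (1/2)^(4.14/0.55) = 1360 × (1/2)^7.5273 ≈ 7.3723 cpm.
Ratio ≈ 96.679 / 7.3723 ≈ 13.114.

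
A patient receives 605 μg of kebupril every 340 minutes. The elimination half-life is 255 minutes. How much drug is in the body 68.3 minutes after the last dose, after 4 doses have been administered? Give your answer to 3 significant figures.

812 μg

The 4 doses were given 1088.3, 748.3, 408.3, 68.3 minutes ago.
Total = 605·(1/2)^(1088.3/255) + 605·(1/2)^(748.3/255) + 605·(1/2)^(408.3/255) + 605·(1/2)^(68.3/255)
      = 31.406 + 79.137 + 199.41 + 502.49 ≈ 812.44 μg.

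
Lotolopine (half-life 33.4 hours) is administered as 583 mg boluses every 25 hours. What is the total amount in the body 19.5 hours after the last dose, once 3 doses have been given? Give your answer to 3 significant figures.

758 mg

The 3 doses were given 69.5, 44.5, 19.5 hours ago.
Total = 583·(1/2)^(69.5/33.4) + 583·(1/2)^(44.5/33.4) + 583·(1/2)^(19.5/33.4)
      = 137.81 + 231.52 + 388.97 ≈ 758.3 mg.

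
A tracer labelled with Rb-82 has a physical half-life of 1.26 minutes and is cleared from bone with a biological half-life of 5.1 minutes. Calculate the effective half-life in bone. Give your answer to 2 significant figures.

1.0 minutes

1/t_eff = 1/t_phys + 1/t_biol = 1/1.26 + 1/5.1 = 0.98973 per minute.
t_eff = 1.26 × 5.1 / (1.26 + 5.1) ≈ 1.0104 minutes.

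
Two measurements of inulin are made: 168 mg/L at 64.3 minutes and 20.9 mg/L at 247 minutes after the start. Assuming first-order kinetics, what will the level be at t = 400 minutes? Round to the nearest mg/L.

Over Δt = 247 − 64.3 = 182.7 minutes, the level fell by a factor of 168/20.9 ≈ 8.0383.
n = log₂(8.0383) ≈ 3.0069 half-lives, so t½ = 182.7/3.0069 ≈ 60.761 minutes.
From t = 247 to t = 400: 20.9 × (1/2)^((400−247)/60.761) ≈ 3.6486 mg/L.

4 mg/L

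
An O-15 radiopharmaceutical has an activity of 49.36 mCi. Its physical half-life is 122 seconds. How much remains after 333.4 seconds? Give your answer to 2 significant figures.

Number of half-lives: n = 333.4/122 ≈ 2.7328.
Remaining = 49.36 × (1/2)^2.7328 = 49.36 × 0.15044 ≈ 7.4255 mCi.

7.4 mCi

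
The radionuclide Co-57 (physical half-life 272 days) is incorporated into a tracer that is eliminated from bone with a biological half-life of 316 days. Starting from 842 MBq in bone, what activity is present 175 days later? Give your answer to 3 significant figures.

367 MBq

1/t_eff = 1/t_phys + 1/t_biol = 1/272 + 1/316 = 0.006841 per day.
t_eff = 272 × 316 / (272 + 316) ≈ 146.18 days.
Remaining = 842 × (1/2)^(175/146.18) = 842 × (1/2)^1.1972 ≈ 367.22 MBq.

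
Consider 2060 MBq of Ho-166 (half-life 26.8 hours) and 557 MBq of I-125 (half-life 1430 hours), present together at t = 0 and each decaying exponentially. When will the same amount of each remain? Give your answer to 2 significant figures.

Set 2060·(1/2)^(t/26.8) = 557·(1/2)^(t/1430).
Taking log₂: log₂(2060/557) = t·(1/26.8 − 1/1430).
log₂(3.6984) = 1.8869; 1/26.8 − 1/1430 = 0.036614.
t = 1.8869 / 0.036614 ≈ 51.535 hours.

52 hours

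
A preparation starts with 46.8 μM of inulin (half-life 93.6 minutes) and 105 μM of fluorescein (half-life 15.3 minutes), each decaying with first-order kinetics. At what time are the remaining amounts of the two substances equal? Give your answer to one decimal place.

Set 46.8·(1/2)^(t/93.6) = 105·(1/2)^(t/15.3).
Taking log₂: log₂(46.8/105) = t·(1/93.6 − 1/15.3).
log₂(0.44571) = -1.1658; 1/93.6 − 1/15.3 = -0.054676.
t = -1.1658 / -0.054676 ≈ 21.322 minutes.

21.3 minutes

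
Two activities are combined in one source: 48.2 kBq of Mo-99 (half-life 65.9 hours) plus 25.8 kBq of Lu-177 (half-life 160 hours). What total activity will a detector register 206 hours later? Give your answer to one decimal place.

Mo-99: 48.2 × (1/2)^(206/65.9) = 48.2 × (1/2)^3.1259 ≈ 5.5213 kBq.
Lu-177: 25.8 × (1/2)^(206/160) = 25.8 × (1/2)^1.2875 ≈ 10.569 kBq.
Total = 5.5213 + 10.569 ≈ 16.091 kBq.

16.1 kBq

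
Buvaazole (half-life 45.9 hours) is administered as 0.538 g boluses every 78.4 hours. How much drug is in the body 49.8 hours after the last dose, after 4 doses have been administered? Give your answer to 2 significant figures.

The 4 doses were given 285, 206.6, 128.2, 49.8 hours ago.
Total = 0.538·(1/2)^(285/45.9) + 0.538·(1/2)^(206.6/45.9) + 0.538·(1/2)^(128.2/45.9) + 0.538·(1/2)^(49.8/45.9)
      = 0.0072718 + 0.023759 + 0.077624 + 0.25361 ≈ 0.36227 g.

0.36 g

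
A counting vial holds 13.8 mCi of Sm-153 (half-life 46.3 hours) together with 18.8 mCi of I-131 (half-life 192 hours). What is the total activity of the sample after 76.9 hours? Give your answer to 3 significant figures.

Sm-153: 13.8 × (1/2)^(76.9/46.3) = 13.8 × (1/2)^1.6609 ≈ 4.3641 mCi.
I-131: 18.8 × (1/2)^(76.9/192) = 18.8 × (1/2)^0.40052 ≈ 14.243 mCi.
Total = 4.3641 + 14.243 ≈ 18.607 mCi.

18.6 mCi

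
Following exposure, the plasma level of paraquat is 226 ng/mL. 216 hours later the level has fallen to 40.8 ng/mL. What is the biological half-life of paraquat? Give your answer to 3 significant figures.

87.5 hours

A/A₀ = 40.8/226 ≈ 0.18053.
n = log₂(5.5392) ≈ 2.4697 half-lives elapsed in 216 hours.
t½ = 216/2.4697 ≈ 87.461 hours.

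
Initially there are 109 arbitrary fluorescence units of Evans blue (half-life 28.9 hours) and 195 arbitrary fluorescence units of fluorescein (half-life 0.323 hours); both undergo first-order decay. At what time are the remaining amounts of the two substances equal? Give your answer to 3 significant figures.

0.274 hours

Set 109·(1/2)^(t/28.9) = 195·(1/2)^(t/0.323).
Taking log₂: log₂(109/195) = t·(1/28.9 − 1/0.323).
log₂(0.55897) = -0.83915; 1/28.9 − 1/0.323 = -3.0614.
t = -0.83915 / -3.0614 ≈ 0.27411 hours.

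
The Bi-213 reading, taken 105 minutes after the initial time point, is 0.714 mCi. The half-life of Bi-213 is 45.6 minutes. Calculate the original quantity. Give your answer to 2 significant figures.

3.5 mCi

Number of half-lives elapsed: n = 105/45.6 ≈ 2.3026.
A₀ = A × 2^n = 0.714 × 2^2.3026 = 0.714 × 4.9336 ≈ 3.5226 mCi.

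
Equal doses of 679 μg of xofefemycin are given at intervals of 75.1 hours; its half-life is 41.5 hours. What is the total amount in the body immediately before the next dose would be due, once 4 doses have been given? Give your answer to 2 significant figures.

The 4 doses were given 300.4, 225.3, 150.2, 75.1 hours ago.
Total = 679·(1/2)^(300.4/41.5) + 679·(1/2)^(225.3/41.5) + 679·(1/2)^(150.2/41.5) + 679·(1/2)^(75.1/41.5)
      = 4.4962 + 15.762 + 55.253 + 193.69 ≈ 269.2 μg.

270 μg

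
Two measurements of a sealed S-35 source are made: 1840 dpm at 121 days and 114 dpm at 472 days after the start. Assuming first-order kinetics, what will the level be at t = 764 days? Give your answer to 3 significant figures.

11.3 dpm

Over Δt = 472 − 121 = 351 days, the level fell by a factor of 1840/114 ≈ 16.14.
n = log₂(16.14) ≈ 4.0126 half-lives, so t½ = 351/4.0126 ≈ 87.474 days.
From t = 472 to t = 764: 114 × (1/2)^((764−472)/87.474) ≈ 11.273 dpm.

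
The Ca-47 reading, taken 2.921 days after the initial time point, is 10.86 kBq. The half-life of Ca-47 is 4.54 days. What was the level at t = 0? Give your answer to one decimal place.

Number of half-lives elapsed: n = 2.921/4.54 ≈ 0.64339.
A₀ = A × 2^n = 10.86 × 2^0.64339 = 10.86 × 1.562 ≈ 16.963 kBq.

17.0 kBq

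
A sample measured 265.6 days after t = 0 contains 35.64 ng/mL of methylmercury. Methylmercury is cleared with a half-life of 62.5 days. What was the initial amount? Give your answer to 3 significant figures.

Number of half-lives elapsed: n = 265.6/62.5 ≈ 4.2496.
A₀ = A × 2^n = 35.64 × 2^4.2496 = 35.64 × 19.022 ≈ 677.95 ng/mL.

678 ng/mL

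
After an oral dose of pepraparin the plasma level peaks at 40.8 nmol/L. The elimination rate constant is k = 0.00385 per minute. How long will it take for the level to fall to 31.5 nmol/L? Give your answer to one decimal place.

t½ = ln 2 / k = 0.69315 / 0.00385 ≈ 180.04 minutes.
Fraction remaining = 31.5/40.8 ≈ 0.77206.
n = log₂(40.8/31.5) = ln(1.2952)/ln 2 ≈ 0.37322 half-lives.
t = n × t½ = 0.37322 × 180.04 ≈ 67.193 minutes.

67.2 minutes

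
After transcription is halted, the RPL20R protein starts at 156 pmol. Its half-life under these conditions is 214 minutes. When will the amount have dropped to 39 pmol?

428 minutes

39/156 = 1/4, so 2 half-lives have elapsed.
t = 2 × 214 = 428 minutes.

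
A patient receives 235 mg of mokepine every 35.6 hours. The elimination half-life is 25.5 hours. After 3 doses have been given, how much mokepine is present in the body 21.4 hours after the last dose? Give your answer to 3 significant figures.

200 mg

The 3 doses were given 92.6, 57, 21.4 hours ago.
Total = 235·(1/2)^(92.6/25.5) + 235·(1/2)^(57/25.5) + 235·(1/2)^(21.4/25.5)
      = 18.963 + 49.909 + 131.35 ≈ 200.22 mg.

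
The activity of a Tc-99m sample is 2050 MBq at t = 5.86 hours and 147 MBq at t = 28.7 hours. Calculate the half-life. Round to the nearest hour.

Over Δt = 28.7 − 5.86 = 22.84 hours, the level fell by a factor of 2050/147 ≈ 13.946.
n = log₂(13.946) ≈ 3.8017 half-lives, so t½ = 22.84/3.8017 ≈ 6.0078 hours.

6 hours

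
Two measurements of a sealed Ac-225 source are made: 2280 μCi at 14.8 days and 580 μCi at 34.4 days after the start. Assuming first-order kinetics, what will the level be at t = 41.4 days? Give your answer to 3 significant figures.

Over Δt = 34.4 − 14.8 = 19.6 days, the level fell by a factor of 2280/580 ≈ 3.931.
n = log₂(3.931) ≈ 1.9749 half-lives, so t½ = 19.6/1.9749 ≈ 9.9245 days.
From t = 34.4 to t = 41.4: 580 × (1/2)^((41.4−34.4)/9.9245) ≈ 355.72 μCi.

356 μCi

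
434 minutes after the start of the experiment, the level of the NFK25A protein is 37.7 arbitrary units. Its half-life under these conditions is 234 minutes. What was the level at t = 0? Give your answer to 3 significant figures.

Number of half-lives elapsed: n = 434/234 ≈ 1.8547.
A₀ = A × 2^n = 37.7 × 2^1.8547 = 37.7 × 3.6168 ≈ 136.35 arbitrary units.

136 arbitrary units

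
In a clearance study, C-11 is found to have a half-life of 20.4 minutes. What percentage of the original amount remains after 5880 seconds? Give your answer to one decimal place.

3.6%

5880 seconds = 98 minutes.
n = 98/20.4 ≈ 4.8039 half-lives.
Fraction remaining = (1/2)^4.8039 ≈ 0.035799, i.e. 3.5799%.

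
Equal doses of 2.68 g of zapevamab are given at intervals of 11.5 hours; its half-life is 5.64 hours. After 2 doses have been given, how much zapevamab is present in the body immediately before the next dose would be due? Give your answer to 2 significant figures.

The 2 doses were given 23, 11.5 hours ago.
Total = 2.68·(1/2)^(23/5.64) + 2.68·(1/2)^(11.5/5.64)
      = 0.15868 + 0.65213 ≈ 0.81081 g.

0.81 g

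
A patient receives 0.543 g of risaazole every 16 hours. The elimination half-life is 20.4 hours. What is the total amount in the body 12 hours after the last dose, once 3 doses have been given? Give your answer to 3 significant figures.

The 3 doses were given 44, 28, 12 hours ago.
Total = 0.543·(1/2)^(44/20.4) + 0.543·(1/2)^(28/20.4) + 0.543·(1/2)^(12/20.4)
      = 0.12176 + 0.20971 + 0.36118 ≈ 0.69265 g.

0.693 g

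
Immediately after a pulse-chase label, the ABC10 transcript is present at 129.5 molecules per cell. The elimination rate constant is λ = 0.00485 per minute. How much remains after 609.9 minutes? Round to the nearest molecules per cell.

7 molecules per cell

t½ = ln 2 / λ = 0.69315 / 0.00485 ≈ 142.92 minutes.
Number of half-lives: n = 609.9/142.92 ≈ 4.2675.
Remaining = 129.5 × (1/2)^4.2675 = 129.5 × 0.051922 ≈ 6.7239 molecules per cell.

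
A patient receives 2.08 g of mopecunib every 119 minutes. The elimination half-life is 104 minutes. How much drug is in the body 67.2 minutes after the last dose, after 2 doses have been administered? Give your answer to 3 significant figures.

The 2 doses were given 186.2, 67.2 minutes ago.
Total = 2.08·(1/2)^(186.2/104) + 2.08·(1/2)^(67.2/104)
      = 0.60132 + 1.3291 ≈ 1.9304 g.

1.93 g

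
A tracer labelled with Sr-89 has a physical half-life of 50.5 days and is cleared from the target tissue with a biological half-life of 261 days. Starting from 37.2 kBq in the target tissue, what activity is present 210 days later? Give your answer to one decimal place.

1.2 kBq

1/t_eff = 1/t_phys + 1/t_biol = 1/50.5 + 1/261 = 0.023633 per day.
t_eff = 50.5 × 261 / (50.5 + 261) ≈ 42.313 days.
Remaining = 37.2 × (1/2)^(210/42.313) = 37.2 × (1/2)^4.963 ≈ 1.1927 kBq.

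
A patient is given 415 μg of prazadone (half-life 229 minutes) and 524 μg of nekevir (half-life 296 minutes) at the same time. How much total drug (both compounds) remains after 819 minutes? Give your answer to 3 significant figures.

prazadone: 415 × (1/2)^(819/229) = 415 × (1/2)^3.5764 ≈ 34.789 μg.
nekevir: 524 × (1/2)^(819/296) = 524 × (1/2)^2.7669 ≈ 76.986 μg.
Total = 34.789 + 76.986 ≈ 111.78 μg.

112 μg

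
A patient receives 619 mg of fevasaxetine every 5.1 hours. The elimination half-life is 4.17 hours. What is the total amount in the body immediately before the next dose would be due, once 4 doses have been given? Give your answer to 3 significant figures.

448 mg

The 4 doses were given 20.4, 15.3, 10.2, 5.1 hours ago.
Total = 619·(1/2)^(20.4/4.17) + 619·(1/2)^(15.3/4.17) + 619·(1/2)^(10.2/4.17) + 619·(1/2)^(5.1/4.17)
      = 20.846 + 48.662 + 113.59 + 265.17 ≈ 448.27 mg.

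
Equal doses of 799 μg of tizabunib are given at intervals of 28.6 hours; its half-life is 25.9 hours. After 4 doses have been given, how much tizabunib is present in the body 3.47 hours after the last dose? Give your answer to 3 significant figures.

1300 μg

The 4 doses were given 89.27, 60.67, 32.07, 3.47 hours ago.
Total = 799·(1/2)^(89.27/25.9) + 799·(1/2)^(60.67/25.9) + 799·(1/2)^(32.07/25.9) + 799·(1/2)^(3.47/25.9)
      = 73.279 + 157.54 + 338.69 + 728.14 ≈ 1297.7 μg.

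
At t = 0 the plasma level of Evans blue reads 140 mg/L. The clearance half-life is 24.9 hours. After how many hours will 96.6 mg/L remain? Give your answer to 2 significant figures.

13 hours

Fraction remaining = 96.6/140 ≈ 0.69.
n = log₂(140/96.6) = ln(1.4493)/ln 2 ≈ 0.53533 half-lives.
t = n × t½ = 0.53533 × 24.9 ≈ 13.33 hours.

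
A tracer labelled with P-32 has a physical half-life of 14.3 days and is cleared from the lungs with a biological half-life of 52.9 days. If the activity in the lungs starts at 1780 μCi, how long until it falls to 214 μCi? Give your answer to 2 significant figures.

34 days

1/t_eff = 1/t_phys + 1/t_biol = 1/14.3 + 1/52.9 = 0.088834 per day.
t_eff = 14.3 × 52.9 / (14.3 + 52.9) ≈ 11.257 days.
n = log₂(1780/214) ≈ 3.0562; t = 3.0562 × 11.257 ≈ 34.404 days.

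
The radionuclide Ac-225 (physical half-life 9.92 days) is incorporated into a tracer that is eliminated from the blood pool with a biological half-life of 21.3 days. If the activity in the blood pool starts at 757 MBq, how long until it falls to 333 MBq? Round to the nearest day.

1/t_eff = 1/t_phys + 1/t_biol = 1/9.92 + 1/21.3 = 0.14775 per day.
t_eff = 9.92 × 21.3 / (9.92 + 21.3) ≈ 6.768 days.
n = log₂(757/333) ≈ 1.1848; t = 1.1848 × 6.768 ≈ 8.0185 days.

8 days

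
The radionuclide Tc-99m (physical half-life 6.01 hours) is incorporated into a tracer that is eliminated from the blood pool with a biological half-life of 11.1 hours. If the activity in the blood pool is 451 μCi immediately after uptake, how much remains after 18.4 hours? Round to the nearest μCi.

17 μCi

1/t_eff = 1/t_phys + 1/t_biol = 1/6.01 + 1/11.1 = 0.25648 per hour.
t_eff = 6.01 × 11.1 / (6.01 + 11.1) ≈ 3.8989 hours.
Remaining = 451 × (1/2)^(18.4/3.8989) = 451 × (1/2)^4.7192 ≈ 17.122 μCi.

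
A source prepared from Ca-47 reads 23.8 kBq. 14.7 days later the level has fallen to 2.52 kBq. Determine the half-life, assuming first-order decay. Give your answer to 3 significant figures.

A/A₀ = 2.52/23.8 ≈ 0.10588.
n = log₂(9.4444) ≈ 3.2395 half-lives elapsed in 14.7 days.
t½ = 14.7/3.2395 ≈ 4.5378 days.

4.54 days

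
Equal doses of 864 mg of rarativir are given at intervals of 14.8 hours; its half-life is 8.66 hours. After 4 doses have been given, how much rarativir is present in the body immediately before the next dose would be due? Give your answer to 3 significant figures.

The 4 doses were given 59.2, 44.4, 29.6, 14.8 hours ago.
Total = 864·(1/2)^(59.2/8.66) + 864·(1/2)^(44.4/8.66) + 864·(1/2)^(29.6/8.66) + 864·(1/2)^(14.8/8.66)
      = 7.5625 + 24.724 + 80.833 + 264.27 ≈ 377.39 mg.

377 mg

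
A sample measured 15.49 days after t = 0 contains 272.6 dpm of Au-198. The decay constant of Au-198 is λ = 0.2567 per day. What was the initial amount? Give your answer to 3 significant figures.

t½ = ln 2 / λ = 0.69315 / 0.2567 ≈ 2.7002 days.
Number of half-lives elapsed: n = 15.49/2.7002 ≈ 5.7366.
A₀ = A × 2^n = 272.6 × 2^5.7366 = 272.6 × 53.318 ≈ 14535 dpm.

14500 dpm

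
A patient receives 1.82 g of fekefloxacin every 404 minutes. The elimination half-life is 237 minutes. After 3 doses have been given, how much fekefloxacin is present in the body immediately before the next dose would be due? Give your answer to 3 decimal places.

The 3 doses were given 1212, 808, 404 minutes ago.
Total = 1.82·(1/2)^(1212/237) + 1.82·(1/2)^(808/237) + 1.82·(1/2)^(404/237)
      = 0.052557 + 0.17131 + 0.55837 ≈ 0.78223 g.

0.782 g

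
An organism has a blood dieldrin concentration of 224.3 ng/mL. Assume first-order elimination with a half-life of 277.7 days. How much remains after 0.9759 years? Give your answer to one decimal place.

Convert the elapsed time: 0.9759 years = 356.204 days.
Number of half-lives: n = 356.204/277.7 ≈ 1.2827.
Remaining = 224.3 × (1/2)^1.2827 = 224.3 × 0.41103 ≈ 92.194 ng/mL.

92.2 ng/mL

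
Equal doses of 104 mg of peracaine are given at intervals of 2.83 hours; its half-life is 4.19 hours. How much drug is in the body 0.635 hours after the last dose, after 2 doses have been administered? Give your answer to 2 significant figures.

150 mg

The 2 doses were given 3.465, 0.635 hours ago.
Total = 104·(1/2)^(3.465/4.19) + 104·(1/2)^(0.635/4.19)
      = 58.626 + 93.629 ≈ 152.26 mg.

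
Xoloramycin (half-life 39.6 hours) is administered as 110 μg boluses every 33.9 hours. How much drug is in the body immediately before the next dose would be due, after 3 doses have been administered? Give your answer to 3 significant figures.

113 μg

The 3 doses were given 101.7, 67.8, 33.9 hours ago.
Total = 110·(1/2)^(101.7/39.6) + 110·(1/2)^(67.8/39.6) + 110·(1/2)^(33.9/39.6)
      = 18.548 + 33.573 + 60.77 ≈ 112.89 μg.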